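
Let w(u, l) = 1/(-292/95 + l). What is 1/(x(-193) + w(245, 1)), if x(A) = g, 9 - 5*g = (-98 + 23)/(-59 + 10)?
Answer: 48265/48827 ≈ 0.98849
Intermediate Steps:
g = 366/245 (g = 9/5 - (-98 + 23)/(5*(-59 + 10)) = 9/5 - (-15)/(-49) = 9/5 - (-15)*(-1)/49 = 9/5 - ⅕*75/49 = 9/5 - 15/49 = 366/245 ≈ 1.4939)
w(u, l) = 1/(-292/95 + l) (w(u, l) = 1/(-292*1/95 + l) = 1/(-292/95 + l))
x(A) = 366/245
1/(x(-193) + w(245, 1)) = 1/(366/245 + 95/(-292 + 95*1)) = 1/(366/245 + 95/(-292 + 95)) = 1/(366/245 + 95/(-197)) = 1/(366/245 + 95*(-1/197)) = 1/(366/245 - 95/197) = 1/(48827/48265) = 48265/48827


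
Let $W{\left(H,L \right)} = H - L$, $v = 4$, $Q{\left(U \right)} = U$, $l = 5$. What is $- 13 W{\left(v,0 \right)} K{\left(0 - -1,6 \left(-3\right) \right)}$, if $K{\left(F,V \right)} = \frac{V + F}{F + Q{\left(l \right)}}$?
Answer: $\frac{442}{3} \approx 147.33$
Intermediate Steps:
$K{\left(F,V \right)} = \frac{F + V}{5 + F}$ ($K{\left(F,V \right)} = \frac{V + F}{F + 5} = \frac{F + V}{5 + F}$)
$- 13 W{\left(v,0 \right)} K{\left(0 - -1,6 \left(-3\right) \right)} = - 13 \left(4 - 0\right) \frac{\left(0 - -1\right) + 6 \left(-3\right)}{5 + \left(0 - -1\right)} = - 13 \left(4 + 0\right) \frac{\left(0 + 1\right) - 18}{5 + \left(0 + 1\right)} = \left(-13\right) 4 \frac{1 - 18}{5 + 1} = - 52 \cdot \frac{1}{6} \left(-17\right) = \left(-52\right) \left(- \frac{17}{6}\right) = \frac{442}{3}$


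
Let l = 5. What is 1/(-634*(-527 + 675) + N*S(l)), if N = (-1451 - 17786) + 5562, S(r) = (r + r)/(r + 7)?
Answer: -6/631367 ≈ -9.5032e-6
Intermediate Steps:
S(r) = 2*r/(7 + r) (S(r) = (2*r)/(7 + r) = 2*r/(7 + r))
N = -13675 (N = -19237 + 5562 = -13675)
1/(-634*(-527 + 675) + N*S(l)) = 1/(-634*(-527 + 675) - 27350*5/(7 + 5)) = 1/(-634*148 - 27350*5/12) = 1/(-93832 - 27350*5/12) = 1/(-93832 - 13675*⅚) = 1/(-93832 - 68375/6) = 1/(-631367/6) = -6/631367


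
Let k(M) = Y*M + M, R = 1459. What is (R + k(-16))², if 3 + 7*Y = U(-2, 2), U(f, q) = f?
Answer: 103652761/49 ≈ 2.1154e+6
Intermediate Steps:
Y = -5/7 (Y = -3/7 + (⅐)*(-2) = -3/7 - 2/7 = -5/7 ≈ -0.71429)
k(M) = 2*M/7 (k(M) = -5*M/7 + M = 2*M/7)
(R + k(-16))² = (1459 + (2/7)*(-16))² = (1459 - 32/7)² = (10181/7)² = 103652761/49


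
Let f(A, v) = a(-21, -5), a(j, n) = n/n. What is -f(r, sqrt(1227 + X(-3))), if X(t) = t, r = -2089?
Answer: -1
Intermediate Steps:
a(j, n) = 1
f(A, v) = 1
-f(r, sqrt(1227 + X(-3))) = -1*1 = -1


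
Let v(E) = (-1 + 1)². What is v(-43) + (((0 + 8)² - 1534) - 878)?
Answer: -2348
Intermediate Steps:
v(E) = 0 (v(E) = 0² = 0)
v(-43) + (((0 + 8)² - 1534) - 878) = 0 + (((0 + 8)² - 1534) - 878) = 0 + ((8² - 1534) - 878) = 0 + ((64 - 1534) - 878) = 0 + (-1470 - 878) = 0 - 2348 = -2348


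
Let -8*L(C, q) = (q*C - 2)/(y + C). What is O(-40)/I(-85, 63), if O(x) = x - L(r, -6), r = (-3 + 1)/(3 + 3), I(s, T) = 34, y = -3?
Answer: -20/17 ≈ -1.1765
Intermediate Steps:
r = -⅓ (r = -2/6 = -2*⅙ = -⅓ ≈ -0.33333)
L(C, q) = -(-2 + C*q)/(8*(-3 + C)) (L(C, q) = -(q*C - 2)/(8*(-3 + C)) = -(C*q - 2)/(8*(-3 + C)) = -(-2 + C*q)/(8*(-3 + C)))
O(x) = x (O(x) = x - (2 - 1*(-⅓)*(-6))/(8*(-3 - ⅓)) = x - (2 - 2)/(8*(-10/3)) = x - (-3)*0/(8*10) = x - 1*0 = x + 0 = x)
O(-40)/I(-85, 63) = -40/34 = -40*1/34 = -20/17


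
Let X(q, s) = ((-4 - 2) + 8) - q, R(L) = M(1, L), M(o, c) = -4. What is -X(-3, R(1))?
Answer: -5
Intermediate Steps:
R(L) = -4
X(q, s) = 2 - q (X(q, s) = (-6 + 8) - q = 2 - q)
-X(-3, R(1)) = -(2 - 1*(-3)) = -(2 + 3) = -1*5 = -5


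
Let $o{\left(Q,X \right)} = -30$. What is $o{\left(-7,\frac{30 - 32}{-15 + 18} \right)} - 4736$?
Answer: $-4766$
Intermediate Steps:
$o{\left(-7,\frac{30 - 32}{-15 + 18} \right)} - 4736 = -30 - 4736 = -4766$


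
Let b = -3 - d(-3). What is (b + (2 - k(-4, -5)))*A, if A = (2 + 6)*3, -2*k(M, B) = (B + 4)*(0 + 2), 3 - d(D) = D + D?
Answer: -264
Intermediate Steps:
d(D) = 3 - 2*D (d(D) = 3 - (D + D) = 3 - 2*D)
k(M, B) = -4 - B (k(M, B) = -(B + 4)*(0 + 2)/2 = -(4 + B)*2/2 = -(8 + 2*B)/2 = -4 - B)
b = -12 (b = -3 - (3 - 2*(-3)) = -3 - (3 + 6) = -3 - 1*9 = -3 - 9 = -12)
A = 24 (A = 8*3 = 24)
(b + (2 - k(-4, -5)))*A = (-12 + (2 - (-4 - 1*(-5))))*24 = (-12 + (2 - (-4 + 5)))*24 = (-12 + (2 - 1*1))*24 = (-12 + (2 - 1))*24 = (-12 + 1)*24 = -11*24 = -264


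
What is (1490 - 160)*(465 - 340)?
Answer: 166250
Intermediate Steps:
(1490 - 160)*(465 - 340) = 1330*125 = 166250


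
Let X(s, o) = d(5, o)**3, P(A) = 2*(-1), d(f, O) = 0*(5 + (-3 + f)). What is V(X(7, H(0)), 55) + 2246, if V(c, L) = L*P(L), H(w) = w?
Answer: 2136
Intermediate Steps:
d(f, O) = 0 (d(f, O) = 0*(2 + f) = 0)
P(A) = -2
X(s, o) = 0 (X(s, o) = 0**3 = 0)
V(c, L) = -2*L (V(c, L) = L*(-2) = -2*L)
V(X(7, H(0)), 55) + 2246 = -2*55 + 2246 = -110 + 2246 = 2136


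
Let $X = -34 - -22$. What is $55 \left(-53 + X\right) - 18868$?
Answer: $-22443$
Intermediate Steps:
$X = -12$ ($X = -34 + 22 = -12$)
$55 \left(-53 + X\right) - 18868 = 55 \left(-53 - 12\right) - 18868 = 55 \left(-65\right) - 18868 = -3575 - 18868 = -22443$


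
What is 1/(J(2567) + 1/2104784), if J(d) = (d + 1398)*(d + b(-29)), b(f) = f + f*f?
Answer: 2104784/28199338264241 ≈ 7.4640e-8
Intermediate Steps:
b(f) = f + f**2
J(d) = (812 + d)*(1398 + d) (J(d) = (d + 1398)*(d - 29*(1 - 29)) = (1398 + d)*(d - 29*(-28)) = (1398 + d)*(d + 812) = (1398 + d)*(812 + d) = (812 + d)*(1398 + d))
1/(J(2567) + 1/2104784) = 1/((1135176 + 2567**2 + 2210*2567) + 1/2104784) = 1/((1135176 + 6589489 + 5673070) + 1/2104784) = 1/(13397735 + 1/2104784) = 1/(28199338264241/2104784) = 2104784/28199338264241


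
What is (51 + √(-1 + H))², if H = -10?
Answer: (51 + I*√11)² ≈ 2590.0 + 338.3*I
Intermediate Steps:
(51 + √(-1 + H))² = (51 + √(-1 - 10))² = (51 + √(-11))² = (51 + I*√11)²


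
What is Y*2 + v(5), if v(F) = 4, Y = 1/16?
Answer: 33/8 ≈ 4.1250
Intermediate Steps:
Y = 1/16 ≈ 0.062500
Y*2 + v(5) = (1/16)*2 + 4 = 1/8 + 4 = 33/8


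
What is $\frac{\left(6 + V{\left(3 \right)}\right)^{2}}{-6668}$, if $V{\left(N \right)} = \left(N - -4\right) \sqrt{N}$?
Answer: $- \frac{183}{6668} - \frac{21 \sqrt{3}}{1667} \approx -0.049264$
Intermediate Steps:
$V{\left(N \right)} = \sqrt{N} \left(4 + N\right)$ ($V{\left(N \right)} = \left(N + 4\right) \sqrt{N} = \left(4 + N\right) \sqrt{N} = \sqrt{N} \left(4 + N\right)$)
$\frac{\left(6 + V{\left(3 \right)}\right)^{2}}{-6668} = \frac{\left(6 + \sqrt{3} \left(4 + 3\right)\right)^{2}}{-6668} = \left(6 + \sqrt{3} \cdot 7\right)^{2} \left(- \frac{1}{6668}\right) = \left(6 + 7 \sqrt{3}\right)^{2} \left(- \frac{1}{6668}\right) = - \frac{\left(6 + 7 \sqrt{3}\right)^{2}}{6668}$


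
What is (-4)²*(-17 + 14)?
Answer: -48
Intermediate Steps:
(-4)²*(-17 + 14) = 16*(-3) = -48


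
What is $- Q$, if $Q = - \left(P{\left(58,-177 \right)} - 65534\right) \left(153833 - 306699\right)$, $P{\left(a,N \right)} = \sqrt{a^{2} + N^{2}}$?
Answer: $10017920444 - 152866 \sqrt{34693} \approx 9.9895 \cdot 10^{9}$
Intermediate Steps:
$P{\left(a,N \right)} = \sqrt{N^{2} + a^{2}}$
$Q = -10017920444 + 152866 \sqrt{34693}$ ($Q = - \left(\sqrt{\left(-177\right)^{2} + 58^{2}} - 65534\right) \left(153833 - 306699\right) = - \left(\sqrt{31329 + 3364} - 65534\right) \left(-152866\right) = - \left(\sqrt{34693} - 65534\right) \left(-152866\right) = - \left(-65534 + \sqrt{34693}\right) \left(-152866\right) = - (10017920444 - 152866 \sqrt{34693}) = -10017920444 + 152866 \sqrt{34693} \approx -9.9895 \cdot 10^{9}$)
$- Q = - (-10017920444 + 152866 \sqrt{34693}) = 10017920444 - 152866 \sqrt{34693}$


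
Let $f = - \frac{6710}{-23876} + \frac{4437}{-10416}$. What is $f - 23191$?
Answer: $- \frac{480621822159}{20724368} \approx -23191.0$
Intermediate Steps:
$f = - \frac{3003871}{20724368}$ ($f = \left(-6710\right) \left(- \frac{1}{23876}\right) + 4437 \left(- \frac{1}{10416}\right) = \frac{3355}{11938} - \frac{1479}{3472} = - \frac{3003871}{20724368} \approx -0.14494$)
$f - 23191 = - \frac{3003871}{20724368} - 23191 = - \frac{480621822159}{20724368}$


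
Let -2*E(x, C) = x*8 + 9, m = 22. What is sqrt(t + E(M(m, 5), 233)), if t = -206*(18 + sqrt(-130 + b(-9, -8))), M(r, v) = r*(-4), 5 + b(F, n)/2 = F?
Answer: sqrt(-13442 - 824*I*sqrt(158))/2 ≈ 20.999 - 61.656*I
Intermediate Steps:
b(F, n) = -10 + 2*F
M(r, v) = -4*r
E(x, C) = -9/2 - 4*x (E(x, C) = -(x*8 + 9)/2 = -(8*x + 9)/2 = -(9 + 8*x)/2 = -9/2 - 4*x)
t = -3708 - 206*I*sqrt(158) (t = -206*(18 + sqrt(-130 + (-10 + 2*(-9)))) = -206*(18 + sqrt(-130 + (-10 - 18))) = -206*(18 + sqrt(-130 - 28)) = -206*(18 + sqrt(-158)) = -206*(18 + I*sqrt(158)) = -3708 - 206*I*sqrt(158) ≈ -3708.0 - 2589.4*I)
sqrt(t + E(M(m, 5), 233)) = sqrt((-3708 - 206*I*sqrt(158)) + (-9/2 - (-16)*22)) = sqrt((-3708 - 206*I*sqrt(158)) + (-9/2 - 4*(-88))) = sqrt((-3708 - 206*I*sqrt(158)) + (-9/2 + 352)) = sqrt((-3708 - 206*I*sqrt(158)) + 695/2) = sqrt(-6721/2 - 206*I*sqrt(158))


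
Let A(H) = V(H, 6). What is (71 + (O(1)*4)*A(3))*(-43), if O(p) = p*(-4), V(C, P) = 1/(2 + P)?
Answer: -2967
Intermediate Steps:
A(H) = 1/8 (A(H) = 1/(2 + 6) = 1/8)
O(p) = -4*p
(71 + (O(1)*4)*A(3))*(-43) = (71 + (-4*1*4)*(1/8))*(-43) = (71 - 4*4*(1/8))*(-43) = (71 - 16*1/8)*(-43) = (71 - 2)*(-43) = 69*(-43) = -2967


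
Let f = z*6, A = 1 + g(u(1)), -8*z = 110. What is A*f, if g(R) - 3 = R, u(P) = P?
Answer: -825/2 ≈ -412.50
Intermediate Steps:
z = -55/4 (z = -⅛*110 = -55/4 ≈ -13.750)
g(R) = 3 + R
A = 5 (A = 1 + (3 + 1) = 1 + 4 = 5)
f = -165/2 (f = -55/4*6 = -165/2 ≈ -82.500)
A*f = 5*(-165/2) = -825/2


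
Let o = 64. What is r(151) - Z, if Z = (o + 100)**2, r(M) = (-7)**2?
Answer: -26847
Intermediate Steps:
r(M) = 49
Z = 26896 (Z = (64 + 100)**2 = 164**2 = 26896)
r(151) - Z = 49 - 1*26896 = 49 - 26896 = -26847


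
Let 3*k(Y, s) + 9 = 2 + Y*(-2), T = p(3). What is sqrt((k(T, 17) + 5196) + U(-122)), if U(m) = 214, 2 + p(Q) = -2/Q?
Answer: sqrt(48685)/3 ≈ 73.549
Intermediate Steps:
p(Q) = -2 - 2/Q
T = -8/3 (T = -2 - 2/3 = -8/3 ≈ -2.6667)
k(Y, s) = -7/3 - 2*Y/3 (k(Y, s) = -3 + (2 + Y*(-2))/3 = -3 + (2 - 2*Y)/3 = -3 + (2/3 - 2*Y/3) = -7/3 - 2*Y/3)
sqrt((k(T, 17) + 5196) + U(-122)) = sqrt(((-7/3 - 2/3*(-8/3)) + 5196) + 214) = sqrt(((-7/3 + 16/9) + 5196) + 214) = sqrt((-5/9 + 5196) + 214) = sqrt(46759/9 + 214) = sqrt(48685/9) = sqrt(48685)/3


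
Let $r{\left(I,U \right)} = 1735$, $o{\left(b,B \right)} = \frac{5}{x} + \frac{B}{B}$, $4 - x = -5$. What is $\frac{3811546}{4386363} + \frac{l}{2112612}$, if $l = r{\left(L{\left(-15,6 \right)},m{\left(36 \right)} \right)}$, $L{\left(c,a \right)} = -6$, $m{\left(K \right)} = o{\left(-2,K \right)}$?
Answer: $\frac{2686642719319}{3088894370052} \approx 0.86977$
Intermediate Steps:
$x = 9$ ($x = 4 - -5 = 4 + 5 = 9$)
$o{\left(b,B \right)} = \frac{14}{9}$ ($o{\left(b,B \right)} = \frac{5}{9} + \frac{B}{B} = 5 \cdot \frac{1}{9} + 1 = \frac{5}{9} + 1 = \frac{14}{9}$)
$m{\left(K \right)} = \frac{14}{9}$
$l = 1735$
$\frac{3811546}{4386363} + \frac{l}{2112612} = \frac{3811546}{4386363} + \frac{1735}{2112612} = \frac{2686642719319}{3088894370052}$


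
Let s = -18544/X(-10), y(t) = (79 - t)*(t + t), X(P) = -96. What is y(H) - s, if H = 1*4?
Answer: 2441/6 ≈ 406.83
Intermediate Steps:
H = 4
y(t) = 2*t*(79 - t) (y(t) = (79 - t)*(2*t) = 2*t*(79 - t))
s = 1159/6 (s = -18544/(-96) = -18544*(-1/96) = 1159/6 ≈ 193.17)
y(H) - s = 2*4*(79 - 1*4) - 1*1159/6 = 2*4*(79 - 4) - 1159/6 = 2*4*75 - 1159/6 = 600 - 1159/6 = 2441/6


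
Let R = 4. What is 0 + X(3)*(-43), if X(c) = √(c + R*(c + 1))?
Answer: -43*√19 ≈ -187.43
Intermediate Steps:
X(c) = √(4 + 5*c) (X(c) = √(c + 4*(c + 1)) = √(c + 4*(1 + c)) = √(c + (4 + 4*c)) = √(4 + 5*c))
0 + X(3)*(-43) = 0 + √(4 + 5*3)*(-43) = 0 + √(4 + 15)*(-43) = 0 + √19*(-43) = 0 - 43*√19 = -43*√19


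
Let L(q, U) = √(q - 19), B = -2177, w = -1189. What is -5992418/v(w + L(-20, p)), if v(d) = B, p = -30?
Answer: 5992418/2177 ≈ 2752.6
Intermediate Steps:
L(q, U) = √(-19 + q)
v(d) = -2177
-5992418/v(w + L(-20, p)) = -5992418/(-2177) = -5992418*(-1/2177) = 5992418/2177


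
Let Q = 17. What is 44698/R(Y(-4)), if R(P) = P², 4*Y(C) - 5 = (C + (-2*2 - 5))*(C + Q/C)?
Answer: 11442688/201601 ≈ 56.759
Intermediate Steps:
Y(C) = 5/4 + (-9 + C)*(C + 17/C)/4 (Y(C) = 5/4 + ((C + (-2*2 - 5))*(C + 17/C))/4 = 5/4 + ((C + (-4 - 5))*(C + 17/C))/4 = 5/4 + ((C - 9)*(C + 17/C))/4 = 5/4 + ((-9 + C)*(C + 17/C))/4 = 5/4 + (-9 + C)*(C + 17/C)/4)
44698/R(Y(-4)) = 44698/(((¼)*(-153 - 4*(22 + (-4)² - 9*(-4)))/(-4))²) = 44698/(((¼)*(-¼)*(-153 - 4*(22 + 16 + 36)))²) = 44698/(((¼)*(-¼)*(-153 - 4*74))²) = 44698/(((¼)*(-¼)*(-153 - 296))²) = 44698/(((¼)*(-¼)*(-449))²) = 44698/((449/16)²) = 44698/(201601/256) = 44698*(256/201601) = 11442688/201601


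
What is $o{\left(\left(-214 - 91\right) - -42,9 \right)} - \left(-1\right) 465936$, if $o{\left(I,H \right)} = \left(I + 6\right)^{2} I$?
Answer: $-16904951$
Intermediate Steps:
$o{\left(I,H \right)} = I \left(6 + I\right)^{2}$ ($o{\left(I,H \right)} = \left(6 + I\right)^{2} I = I \left(6 + I\right)^{2}$)
$o{\left(\left(-214 - 91\right) - -42,9 \right)} - \left(-1\right) 465936 = \left(\left(-214 - 91\right) - -42\right) \left(6 - 263\right)^{2} - \left(-1\right) 465936 = \left(-305 + 42\right) \left(6 + \left(-305 + 42\right)\right)^{2} - -465936 = - 263 \left(6 - 263\right)^{2} + 465936 = - 263 \left(-257\right)^{2} + 465936 = \left(-263\right) 66049 + 465936 = -17370887 + 465936 = -16904951$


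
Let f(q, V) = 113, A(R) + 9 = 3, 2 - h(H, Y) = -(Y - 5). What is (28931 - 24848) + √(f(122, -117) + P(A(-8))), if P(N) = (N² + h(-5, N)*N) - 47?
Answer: 4083 + 2*√39 ≈ 4095.5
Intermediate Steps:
h(H, Y) = -3 + Y (h(H, Y) = 2 - (-1)*(Y - 5) = 2 - (-1)*(-5 + Y) = 2 - (5 - Y) = 2 + (-5 + Y) = -3 + Y)
A(R) = -6 (A(R) = -9 + 3 = -6)
P(N) = -47 + N² + N*(-3 + N) (P(N) = (N² + (-3 + N)*N) - 47 = (N² + N*(-3 + N)) - 47 = -47 + N² + N*(-3 + N))
(28931 - 24848) + √(f(122, -117) + P(A(-8))) = (28931 - 24848) + √(113 + (-47 + (-6)² - 6*(-3 - 6))) = 4083 + √(113 + (-47 + 36 - 6*(-9))) = 4083 + √(113 + (-47 + 36 + 54)) = 4083 + √(113 + 43) = 4083 + √156 = 4083 + 2*√39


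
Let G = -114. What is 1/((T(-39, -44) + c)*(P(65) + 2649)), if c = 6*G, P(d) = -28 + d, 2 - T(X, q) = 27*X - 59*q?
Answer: -1/5976350 ≈ -1.6733e-7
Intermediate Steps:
T(X, q) = 2 - 27*X + 59*q (T(X, q) = 2 - (27*X - 59*q) = 2 - (-59*q + 27*X) = 2 + (-27*X + 59*q) = 2 - 27*X + 59*q)
c = -684 (c = 6*(-114) = -684)
1/((T(-39, -44) + c)*(P(65) + 2649)) = 1/(((2 - 27*(-39) + 59*(-44)) - 684)*((-28 + 65) + 2649)) = 1/(((2 + 1053 - 2596) - 684)*(37 + 2649)) = 1/((-1541 - 684)*2686) = 1/(-2225*2686) = 1/(-5976350) = -1/5976350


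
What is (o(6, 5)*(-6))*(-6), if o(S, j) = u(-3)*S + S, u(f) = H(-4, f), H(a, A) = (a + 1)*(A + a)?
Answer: 4752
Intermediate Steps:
H(a, A) = (1 + a)*(A + a)
u(f) = 12 - 3*f (u(f) = f - 4 + (-4)**2 + f*(-4) = f - 4 + 16 - 4*f = 12 - 3*f)
o(S, j) = 22*S (o(S, j) = (12 - 3*(-3))*S + S = (12 + 9)*S + S = 21*S + S = 22*S)
(o(6, 5)*(-6))*(-6) = ((22*6)*(-6))*(-6) = (132*(-6))*(-6) = -792*(-6) = 4752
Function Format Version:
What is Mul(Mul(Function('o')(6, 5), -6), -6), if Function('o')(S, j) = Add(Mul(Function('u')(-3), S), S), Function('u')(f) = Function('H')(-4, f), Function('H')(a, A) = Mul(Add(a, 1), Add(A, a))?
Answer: 4752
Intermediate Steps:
Function('H')(a, A) = Mul(Add(1, a), Add(A, a))
Function('u')(f) = Add(12, Mul(-3, f)) (Function('u')(f) = Add(f, -4, Pow(-4, 2), Mul(f, -4)) = Add(f, -4, 16, Mul(-4, f)) = Add(12, Mul(-3, f)))
Function('o')(S, j) = Mul(22, S) (Function('o')(S, j) = Add(Mul(Add(12, Mul(-3, -3)), S), S) = Add(Mul(Add(12, 9), S), S) = Add(Mul(21, S), S) = Mul(22, S))
Mul(Mul(Function('o')(6, 5), -6), -6) = Mul(Mul(Mul(22, 6), -6), -6) = Mul(Mul(132, -6), -6) = Mul(-792, -6) = 4752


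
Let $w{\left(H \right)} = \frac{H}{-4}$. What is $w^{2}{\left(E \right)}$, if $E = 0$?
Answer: $0$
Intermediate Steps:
$w{\left(H \right)} = - \frac{H}{4}$ ($w{\left(H \right)} = H \left(- \frac{1}{4}\right) = - \frac{H}{4}$)
$w^{2}{\left(E \right)} = \left(\left(- \frac{1}{4}\right) 0\right)^{2} = 0^{2} = 0$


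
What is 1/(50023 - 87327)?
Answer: -1/37304 ≈ -2.6807e-5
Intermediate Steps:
1/(50023 - 87327) = 1/(-37304) = -1/37304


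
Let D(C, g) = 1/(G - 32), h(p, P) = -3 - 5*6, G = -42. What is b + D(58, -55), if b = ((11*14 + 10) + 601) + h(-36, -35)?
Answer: 54167/74 ≈ 731.99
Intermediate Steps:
h(p, P) = -33 (h(p, P) = -3 - 30 = -33)
D(C, g) = -1/74 (D(C, g) = 1/(-42 - 32) = 1/(-74) = -1/74)
b = 732 (b = ((11*14 + 10) + 601) - 33 = ((154 + 10) + 601) - 33 = (164 + 601) - 33 = 765 - 33 = 732)
b + D(58, -55) = 732 - 1/74 = 54167/74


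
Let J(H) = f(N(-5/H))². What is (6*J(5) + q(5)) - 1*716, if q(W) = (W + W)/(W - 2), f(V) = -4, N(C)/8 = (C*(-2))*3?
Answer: -1850/3 ≈ -616.67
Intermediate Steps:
N(C) = -48*C (N(C) = 8*((C*(-2))*3) = 8*(-2*C*3) = 8*(-6*C) = -48*C)
J(H) = 16 (J(H) = (-4)² = 16)
q(W) = 2*W/(-2 + W) (q(W) = (2*W)/(-2 + W) = 2*W/(-2 + W))
(6*J(5) + q(5)) - 1*716 = (6*16 + 2*5/(-2 + 5)) - 1*716 = (96 + 2*5/3) - 716 = (96 + 2*5*(⅓)) - 716 = (96 + 10/3) - 716 = 298/3 - 716 = -1850/3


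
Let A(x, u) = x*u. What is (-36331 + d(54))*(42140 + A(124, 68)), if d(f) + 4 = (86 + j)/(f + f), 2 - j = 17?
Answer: -49612510087/27 ≈ -1.8375e+9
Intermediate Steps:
j = -15 (j = 2 - 1*17 = 2 - 17 = -15)
d(f) = -4 + 71/(2*f) (d(f) = -4 + (86 - 15)/(f + f) = -4 + 71/((2*f)) = -4 + 71*(1/(2*f)) = -4 + 71/(2*f))
A(x, u) = u*x
(-36331 + d(54))*(42140 + A(124, 68)) = (-36331 + (-4 + (71/2)/54))*(42140 + 68*124) = (-36331 + (-4 + (71/2)*(1/54)))*(42140 + 8432) = (-36331 + (-4 + 71/108))*50572 = (-36331 - 361/108)*50572 = -3924109/108*50572 = -49612510087/27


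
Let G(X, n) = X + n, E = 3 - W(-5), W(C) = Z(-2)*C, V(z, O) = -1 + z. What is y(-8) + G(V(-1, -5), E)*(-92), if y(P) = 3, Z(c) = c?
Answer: 831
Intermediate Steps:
W(C) = -2*C
E = -7 (E = 3 - (-2)*(-5) = 3 - 1*10 = 3 - 10 = -7)
y(-8) + G(V(-1, -5), E)*(-92) = 3 + ((-1 - 1) - 7)*(-92) = 3 + (-2 - 7)*(-92) = 3 - 9*(-92) = 3 + 828 = 831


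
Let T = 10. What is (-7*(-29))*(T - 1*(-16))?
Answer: 5278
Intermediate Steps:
(-7*(-29))*(T - 1*(-16)) = (-7*(-29))*(10 - 1*(-16)) = 203*(10 + 16) = 203*26 = 5278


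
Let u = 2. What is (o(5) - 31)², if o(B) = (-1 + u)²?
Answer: 900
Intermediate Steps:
o(B) = 1 (o(B) = (-1 + 2)² = 1² = 1)
(o(5) - 31)² = (1 - 31)² = (-30)² = 900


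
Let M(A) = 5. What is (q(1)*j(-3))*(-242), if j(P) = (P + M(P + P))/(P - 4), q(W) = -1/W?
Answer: -484/7 ≈ -69.143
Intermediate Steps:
j(P) = (5 + P)/(-4 + P) (j(P) = (P + 5)/(P - 4) = (5 + P)/(-4 + P))
(q(1)*j(-3))*(-242) = ((-1/1)*((5 - 3)/(-4 - 3)))*(-242) = ((-1*1)*(2/(-7)))*(-242) = -(-1)*2/7*(-242) = -1*(-2/7)*(-242) = (2/7)*(-242) = -484/7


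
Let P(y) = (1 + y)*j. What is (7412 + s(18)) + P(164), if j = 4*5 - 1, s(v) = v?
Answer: 10565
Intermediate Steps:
j = 19 (j = 20 - 1 = 19)
P(y) = 19 + 19*y (P(y) = (1 + y)*19 = 19 + 19*y)
(7412 + s(18)) + P(164) = (7412 + 18) + (19 + 19*164) = 7430 + (19 + 3116) = 7430 + 3135 = 10565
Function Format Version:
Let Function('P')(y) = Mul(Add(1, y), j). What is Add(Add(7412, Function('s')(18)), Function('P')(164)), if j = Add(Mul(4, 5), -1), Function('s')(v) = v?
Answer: 10565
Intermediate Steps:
j = 19 (j = Add(20, -1) = 19)
Function('P')(y) = Add(19, Mul(19, y)) (Function('P')(y) = Mul(Add(1, y), 19) = Add(19, Mul(19, y)))
Add(Add(7412, Function('s')(18)), Function('P')(164)) = Add(Add(7412, 18), Add(19, Mul(19, 164))) = Add(7430, Add(19, 3116)) = Add(7430, 3135) = 10565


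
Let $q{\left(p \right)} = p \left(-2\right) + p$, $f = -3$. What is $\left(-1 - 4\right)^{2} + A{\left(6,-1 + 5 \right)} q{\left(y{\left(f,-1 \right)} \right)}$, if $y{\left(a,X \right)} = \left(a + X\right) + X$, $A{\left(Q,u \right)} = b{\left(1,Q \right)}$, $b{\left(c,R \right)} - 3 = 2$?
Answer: $50$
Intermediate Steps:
$b{\left(c,R \right)} = 5$ ($b{\left(c,R \right)} = 3 + 2 = 5$)
$A{\left(Q,u \right)} = 5$
$y{\left(a,X \right)} = a + 2 X$ ($y{\left(a,X \right)} = \left(X + a\right) + X = a + 2 X$)
$q{\left(p \right)} = - p$ ($q{\left(p \right)} = - 2 p + p = - p$)
$\left(-1 - 4\right)^{2} + A{\left(6,-1 + 5 \right)} q{\left(y{\left(f,-1 \right)} \right)} = \left(-1 - 4\right)^{2} + 5 \left(- (-3 + 2 \left(-1\right))\right) = \left(-5\right)^{2} + 5 \left(- (-3 - 2)\right) = 25 + 5 \left(\left(-1\right) \left(-5\right)\right) = 25 + 5 \cdot 5 = 25 + 25 = 50$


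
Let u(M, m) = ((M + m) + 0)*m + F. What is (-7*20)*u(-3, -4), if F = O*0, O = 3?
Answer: -3920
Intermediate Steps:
F = 0 (F = 3*0 = 0)
u(M, m) = m*(M + m) (u(M, m) = ((M + m) + 0)*m + 0 = (M + m)*m + 0 = m*(M + m) + 0 = m*(M + m))
(-7*20)*u(-3, -4) = (-7*20)*(-4*(-3 - 4)) = -(-560)*(-7) = -140*28 = -3920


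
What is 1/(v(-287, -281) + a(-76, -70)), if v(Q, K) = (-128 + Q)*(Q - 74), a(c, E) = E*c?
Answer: 1/155135 ≈ 6.4460e-6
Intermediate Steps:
v(Q, K) = (-128 + Q)*(-74 + Q)
1/(v(-287, -281) + a(-76, -70)) = 1/((9472 + (-287)² - 202*(-287)) - 70*(-76)) = 1/((9472 + 82369 + 57974) + 5320) = 1/(149815 + 5320) = 1/155135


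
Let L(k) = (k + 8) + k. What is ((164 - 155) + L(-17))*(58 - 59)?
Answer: 17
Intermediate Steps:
L(k) = 8 + 2*k (L(k) = (8 + k) + k = 8 + 2*k)
((164 - 155) + L(-17))*(58 - 59) = ((164 - 155) + (8 + 2*(-17)))*(58 - 59) = (9 + (8 - 34))*(-1) = (9 - 26)*(-1) = -17*(-1) = 17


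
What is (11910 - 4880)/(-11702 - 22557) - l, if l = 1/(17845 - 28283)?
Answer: -73344881/357595442 ≈ -0.20511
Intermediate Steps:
l = -1/10438 (l = 1/(-10438) = -1/10438 ≈ -9.5804e-5)
(11910 - 4880)/(-11702 - 22557) - l = (11910 - 4880)/(-11702 - 22557) - 1*(-1/10438) = 7030/(-34259) + 1/10438 = 7030*(-1/34259) + 1/10438 = -7030/34259 + 1/10438 = -73344881/357595442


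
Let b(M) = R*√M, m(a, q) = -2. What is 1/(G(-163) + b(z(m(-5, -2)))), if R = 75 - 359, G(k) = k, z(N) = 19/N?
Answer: I/(-163*I + 142*√38) ≈ -0.0002056 + 0.0011041*I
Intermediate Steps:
R = -284
b(M) = -284*√M
1/(G(-163) + b(z(m(-5, -2)))) = 1/(-163 - 284*√19*(I*√2/2)) = 1/(-163 - 284*I*√38/2) = 1/(-163 - 142*I*√38)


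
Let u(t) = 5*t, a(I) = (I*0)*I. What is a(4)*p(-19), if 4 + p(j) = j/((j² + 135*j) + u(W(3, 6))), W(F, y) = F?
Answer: 0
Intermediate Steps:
a(I) = 0 (a(I) = 0*I = 0)
p(j) = -4 + j/(15 + j² + 135*j) (p(j) = -4 + j/((j² + 135*j) + 5*3) = -4 + j/((j² + 135*j) + 15) = -4 + j/(15 + j² + 135*j))
a(4)*p(-19) = 0*((-60 - 539*(-19) - 4*(-19)²)/(15 + (-19)² + 135*(-19))) = 0*((-60 + 10241 - 4*361)/(15 + 361 - 2565)) = 0*((-60 + 10241 - 1444)/(-2189)) = 0*(-1/2189*8737) = 0*(-8737/2189) = 0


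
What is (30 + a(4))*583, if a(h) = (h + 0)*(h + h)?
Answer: 36146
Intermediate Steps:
a(h) = 2*h² (a(h) = h*(2*h) = 2*h²)
(30 + a(4))*583 = (30 + 2*4²)*583 = (30 + 2*16)*583 = (30 + 32)*583 = 62*583 = 36146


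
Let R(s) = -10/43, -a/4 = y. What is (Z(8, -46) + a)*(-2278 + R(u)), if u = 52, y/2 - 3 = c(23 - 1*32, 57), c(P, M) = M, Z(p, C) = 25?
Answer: 44573620/43 ≈ 1.0366e+6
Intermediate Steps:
y = 120 (y = 6 + 2*57 = 6 + 114 = 120)
a = -480 (a = -4*120 = -480)
R(s) = -10/43 (R(s) = -10*1/43 = -10/43)
(Z(8, -46) + a)*(-2278 + R(u)) = (25 - 480)*(-2278 - 10/43) = -455*(-97964/43) = 44573620/43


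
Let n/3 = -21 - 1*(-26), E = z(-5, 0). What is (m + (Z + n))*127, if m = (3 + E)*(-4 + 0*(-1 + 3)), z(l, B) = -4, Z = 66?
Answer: 10795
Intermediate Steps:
E = -4
n = 15 (n = 3*(-21 - 1*(-26)) = 3*(-21 + 26) = 3*5 = 15)
m = 4 (m = (3 - 4)*(-4 + 0*(-1 + 3)) = -(-4 + 0*2) = -(-4 + 0) = -1*(-4) = 4)
(m + (Z + n))*127 = (4 + (66 + 15))*127 = (4 + 81)*127 = 85*127 = 10795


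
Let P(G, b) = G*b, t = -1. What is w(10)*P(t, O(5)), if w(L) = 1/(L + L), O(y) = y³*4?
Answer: -25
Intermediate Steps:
O(y) = 4*y³
w(L) = 1/(2*L)
w(10)*P(t, O(5)) = ((½)/10)*(-4*5³) = ((½)*(⅒))*(-4*125) = (-1*500)/20 = (1/20)*(-500) = -25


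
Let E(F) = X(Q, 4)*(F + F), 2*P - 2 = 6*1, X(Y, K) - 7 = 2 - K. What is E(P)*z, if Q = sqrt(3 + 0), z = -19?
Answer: -760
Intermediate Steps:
Q = sqrt(3) ≈ 1.7320
X(Y, K) = 9 - K (X(Y, K) = 7 + (2 - K) = 9 - K)
P = 4 (P = 1 + (6*1)/2 = 1 + (1/2)*6 = 1 + 3 = 4)
E(F) = 10*F (E(F) = (9 - 1*4)*(F + F) = (9 - 4)*(2*F) = 5*(2*F) = 10*F)
E(P)*z = (10*4)*(-19) = 40*(-19) = -760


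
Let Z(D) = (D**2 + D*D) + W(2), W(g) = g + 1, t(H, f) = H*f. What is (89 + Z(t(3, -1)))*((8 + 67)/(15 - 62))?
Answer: -8250/47 ≈ -175.53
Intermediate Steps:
W(g) = 1 + g
Z(D) = 3 + 2*D**2 (Z(D) = (D**2 + D*D) + (1 + 2) = (D**2 + D**2) + 3 = 2*D**2 + 3 = 3 + 2*D**2)
(89 + Z(t(3, -1)))*((8 + 67)/(15 - 62)) = (89 + (3 + 2*(3*(-1))**2))*((8 + 67)/(15 - 62)) = (89 + (3 + 2*(-3)**2))*(75/(-47)) = (89 + (3 + 2*9))*(75*(-1/47)) = (89 + (3 + 18))*(-75/47) = (89 + 21)*(-75/47) = 110*(-75/47) = -8250/47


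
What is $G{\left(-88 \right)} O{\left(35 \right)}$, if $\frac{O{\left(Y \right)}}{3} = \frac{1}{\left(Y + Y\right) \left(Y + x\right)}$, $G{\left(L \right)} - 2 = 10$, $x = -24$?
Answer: $\frac{18}{385} \approx 0.046753$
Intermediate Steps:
$G{\left(L \right)} = 12$ ($G{\left(L \right)} = 2 + 10 = 12$)
$O{\left(Y \right)} = \frac{3}{2 Y \left(-24 + Y\right)}$ ($O{\left(Y \right)} = \frac{3}{\left(Y + Y\right) \left(Y - 24\right)} = \frac{3}{2 Y \left(-24 + Y\right)}$)
$G{\left(-88 \right)} O{\left(35 \right)} = 12 \frac{3}{2 \cdot 35 \left(-24 + 35\right)} = 12 \cdot \frac{3}{2} \cdot \frac{1}{35} \cdot \frac{1}{11} = 12 \cdot \frac{3}{770} = \frac{18}{385}$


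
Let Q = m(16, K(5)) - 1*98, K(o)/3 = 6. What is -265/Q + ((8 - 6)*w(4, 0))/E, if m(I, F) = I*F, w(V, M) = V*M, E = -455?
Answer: -53/38 ≈ -1.3947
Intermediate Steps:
w(V, M) = M*V
K(o) = 18 (K(o) = 3*6 = 18)
m(I, F) = F*I
Q = 190 (Q = 18*16 - 1*98 = 288 - 98 = 190)
-265/Q + ((8 - 6)*w(4, 0))/E = -265/190 + ((8 - 6)*(0*4))/(-455) = -265*1/190 + (2*0)*(-1/455) = -53/38 + 0*(-1/455) = -53/38 + 0 = -53/38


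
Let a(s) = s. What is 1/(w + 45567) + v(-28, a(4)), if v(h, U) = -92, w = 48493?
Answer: -8653519/94060 ≈ -92.000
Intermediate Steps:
1/(w + 45567) + v(-28, a(4)) = 1/(48493 + 45567) - 92 = 1/94060 - 92 = -8653519/94060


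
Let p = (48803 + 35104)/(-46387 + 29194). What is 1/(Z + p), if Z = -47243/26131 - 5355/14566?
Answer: -311622425818/2198766192701 ≈ -0.14173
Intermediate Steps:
p = -27969/5731 (p = 83907/(-17193) = 83907*(-1/17193) = -27969/5731 ≈ -4.8803)
Z = -118296149/54374878 (Z = -47243*1/26131 - 5355*1/14566 = -6749/3733 - 5355/14566 = -118296149/54374878 ≈ -2.1756)
1/(Z + p) = 1/(-118296149/54374878 - 27969/5731) = 1/(-2198766192701/311622425818) = -311622425818/2198766192701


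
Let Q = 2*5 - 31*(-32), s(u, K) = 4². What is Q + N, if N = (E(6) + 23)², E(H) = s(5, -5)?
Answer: 2523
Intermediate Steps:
s(u, K) = 16
E(H) = 16
N = 1521 (N = (16 + 23)² = 39² = 1521)
Q = 1002 (Q = 10 + 992 = 1002)
Q + N = 1002 + 1521 = 2523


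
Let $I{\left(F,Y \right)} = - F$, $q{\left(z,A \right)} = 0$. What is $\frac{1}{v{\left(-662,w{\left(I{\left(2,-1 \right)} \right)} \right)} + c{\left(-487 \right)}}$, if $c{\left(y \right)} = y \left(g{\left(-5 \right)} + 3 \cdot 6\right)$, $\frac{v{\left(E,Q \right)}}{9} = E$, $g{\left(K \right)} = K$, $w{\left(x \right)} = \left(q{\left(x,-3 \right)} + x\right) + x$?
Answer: $- \frac{1}{12289} \approx -8.1374 \cdot 10^{-5}$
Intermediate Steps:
$w{\left(x \right)} = 2 x$ ($w{\left(x \right)} = \left(0 + x\right) + x = x + x = 2 x$)
$v{\left(E,Q \right)} = 9 E$
$c{\left(y \right)} = 13 y$ ($c{\left(y \right)} = y \left(-5 + 3 \cdot 6\right) = y \left(-5 + 18\right) = y 13 = 13 y$)
$\frac{1}{v{\left(-662,w{\left(I{\left(2,-1 \right)} \right)} \right)} + c{\left(-487 \right)}} = \frac{1}{9 \left(-662\right) + 13 \left(-487\right)} = \frac{1}{-5958 - 6331} = \frac{1}{-12289} = - \frac{1}{12289}$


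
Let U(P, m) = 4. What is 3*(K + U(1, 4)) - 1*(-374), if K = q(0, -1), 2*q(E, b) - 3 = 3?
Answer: 395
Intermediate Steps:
q(E, b) = 3 (q(E, b) = 3/2 + (1/2)*3 = 3/2 + 3/2 = 3)
K = 3
3*(K + U(1, 4)) - 1*(-374) = 3*(3 + 4) - 1*(-374) = 3*7 + 374 = 21 + 374 = 395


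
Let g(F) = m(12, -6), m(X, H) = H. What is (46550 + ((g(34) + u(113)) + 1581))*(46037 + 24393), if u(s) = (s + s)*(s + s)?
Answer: 6986726430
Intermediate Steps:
g(F) = -6
u(s) = 4*s**2 (u(s) = (2*s)*(2*s) = 4*s**2)
(46550 + ((g(34) + u(113)) + 1581))*(46037 + 24393) = (46550 + ((-6 + 4*113**2) + 1581))*(46037 + 24393) = (46550 + ((-6 + 4*12769) + 1581))*70430 = (46550 + ((-6 + 51076) + 1581))*70430 = (46550 + (51070 + 1581))*70430 = (46550 + 52651)*70430 = 99201*70430 = 6986726430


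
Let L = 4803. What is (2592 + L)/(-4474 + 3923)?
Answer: -255/19 ≈ -13.421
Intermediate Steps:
(2592 + L)/(-4474 + 3923) = (2592 + 4803)/(-4474 + 3923) = 7395/(-551) = 7395*(-1/551) = -255/19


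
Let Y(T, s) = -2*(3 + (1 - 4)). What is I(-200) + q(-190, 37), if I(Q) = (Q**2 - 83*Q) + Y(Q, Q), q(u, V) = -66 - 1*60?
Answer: 56474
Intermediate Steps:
Y(T, s) = 0 (Y(T, s) = -2*(3 - 3) = -2*0 = 0)
q(u, V) = -126 (q(u, V) = -66 - 60 = -126)
I(Q) = Q**2 - 83*Q (I(Q) = (Q**2 - 83*Q) + 0 = Q**2 - 83*Q)
I(-200) + q(-190, 37) = -200*(-83 - 200) - 126 = -200*(-283) - 126 = 56600 - 126 = 56474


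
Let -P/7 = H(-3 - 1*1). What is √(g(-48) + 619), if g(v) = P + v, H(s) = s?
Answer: √599 ≈ 24.474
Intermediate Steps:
P = 28 (P = -7*(-3 - 1*1) = -7*(-3 - 1) = -7*(-4) = 28)
g(v) = 28 + v
√(g(-48) + 619) = √((28 - 48) + 619) = √(-20 + 619) = √599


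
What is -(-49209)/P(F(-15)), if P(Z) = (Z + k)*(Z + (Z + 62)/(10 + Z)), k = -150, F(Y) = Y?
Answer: 16403/1342 ≈ 12.223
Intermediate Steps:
P(Z) = (-150 + Z)*(Z + (62 + Z)/(10 + Z)) (P(Z) = (Z - 150)*(Z + (Z + 62)/(10 + Z)) = (-150 + Z)*(Z + (62 + Z)/(10 + Z)))
-(-49209)/P(F(-15)) = -(-49209)/((-9300 + (-15)³ - 1588*(-15) - 139*(-15)²)/(10 - 15)) = -(-49209)/((-9300 - 3375 + 23820 - 139*225)/(-5)) = -(-49209)/((-(-9300 - 3375 + 23820 - 31275)/5)) = -(-49209)/((-⅕*(-20130))) = -(-49209)/4026 = -1*(-16403/1342) = 16403/1342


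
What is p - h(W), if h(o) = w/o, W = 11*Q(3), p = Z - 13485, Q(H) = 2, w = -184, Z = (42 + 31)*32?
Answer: -122547/11 ≈ -11141.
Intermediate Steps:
Z = 2336 (Z = 73*32 = 2336)
p = -11149 (p = 2336 - 13485 = -11149)
W = 22 (W = 11*2 = 22)
h(o) = -184/o
p - h(W) = -11149 - (-184)/22 = -11149 - 1*(-92/11) = -11149 + 92/11 = -122547/11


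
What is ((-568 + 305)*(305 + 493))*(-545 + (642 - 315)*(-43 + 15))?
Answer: 2035987674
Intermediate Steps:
((-568 + 305)*(305 + 493))*(-545 + (642 - 315)*(-43 + 15)) = (-263*798)*(-545 + 327*(-28)) = -209874*(-545 - 9156) = -209874*(-9701) = 2035987674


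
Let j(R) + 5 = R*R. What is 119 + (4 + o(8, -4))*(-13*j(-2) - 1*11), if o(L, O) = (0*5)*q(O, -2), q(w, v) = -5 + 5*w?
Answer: 127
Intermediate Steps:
o(L, O) = 0 (o(L, O) = (0*5)*(-5 + 5*O) = 0*(-5 + 5*O) = 0)
j(R) = -5 + R² (j(R) = -5 + R*R = -5 + R²)
119 + (4 + o(8, -4))*(-13*j(-2) - 1*11) = 119 + (4 + 0)*(-13*(-5 + (-2)²) - 1*11) = 119 + 4*(-13*(-5 + 4) - 11) = 119 + 4*(-13*(-1) - 11) = 119 + 4*(13 - 11) = 119 + 4*2 = 119 + 8 = 127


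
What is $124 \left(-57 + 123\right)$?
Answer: $8184$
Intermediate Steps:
$124 \left(-57 + 123\right) = 124 \cdot 66 = 8184$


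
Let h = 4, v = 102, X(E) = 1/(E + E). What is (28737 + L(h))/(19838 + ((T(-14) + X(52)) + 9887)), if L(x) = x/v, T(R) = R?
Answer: 152421256/157587195 ≈ 0.96722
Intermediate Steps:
X(E) = 1/(2*E)
L(x) = x/102
(28737 + L(h))/(19838 + ((T(-14) + X(52)) + 9887)) = (28737 + (1/102)*4)/(19838 + ((-14 + (1/2)/52) + 9887)) = (28737 + 2/51)/(19838 + ((-14 + (1/2)*(1/52)) + 9887)) = 1465589/(51*(19838 + ((-14 + 1/104) + 9887))) = 1465589/(51*(19838 + (-1455/104 + 9887))) = 1465589/(51*(19838 + 1026793/104)) = 1465589/(51*(3089945/104)) = (1465589/51)*(104/3089945) = 152421256/157587195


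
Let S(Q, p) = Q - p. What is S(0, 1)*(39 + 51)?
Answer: -90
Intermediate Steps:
S(0, 1)*(39 + 51) = (0 - 1*1)*(39 + 51) = (0 - 1)*90 = -1*90 = -90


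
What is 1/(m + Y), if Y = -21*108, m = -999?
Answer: -1/3267 ≈ -0.00030609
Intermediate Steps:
Y = -2268
1/(m + Y) = 1/(-999 - 2268) = 1/(-3267) = -1/3267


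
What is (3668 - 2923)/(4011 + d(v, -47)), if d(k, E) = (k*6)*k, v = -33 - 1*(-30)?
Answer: 149/813 ≈ 0.18327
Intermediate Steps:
v = -3 (v = -33 + 30 = -3)
d(k, E) = 6*k² (d(k, E) = (6*k)*k = 6*k²)
(3668 - 2923)/(4011 + d(v, -47)) = (3668 - 2923)/(4011 + 6*(-3)²) = 745/(4011 + 6*9) = 745/(4011 + 54) = 745/4065 = 745*(1/4065) = 149/813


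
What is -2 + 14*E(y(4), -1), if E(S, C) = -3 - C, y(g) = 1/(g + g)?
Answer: -30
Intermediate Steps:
y(g) = 1/(2*g)
-2 + 14*E(y(4), -1) = -2 + 14*(-3 - 1*(-1)) = -2 + 14*(-3 + 1) = -2 + 14*(-2) = -2 - 28 = -30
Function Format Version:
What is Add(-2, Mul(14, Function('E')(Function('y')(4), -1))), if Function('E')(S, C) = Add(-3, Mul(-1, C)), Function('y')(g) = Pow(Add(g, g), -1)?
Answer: -30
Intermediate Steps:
Function('y')(g) = Mul(Rational(1, 2), Pow(g, -1)) (Function('y')(g) = Pow(Mul(2, g), -1) = Mul(Rational(1, 2), Pow(g, -1)))
Add(-2, Mul(14, Function('E')(Function('y')(4), -1))) = Add(-2, Mul(14, Add(-3, Mul(-1, -1)))) = Add(-2, Mul(14, Add(-3, 1))) = Add(-2, Mul(14, -2)) = Add(-2, -28) = -30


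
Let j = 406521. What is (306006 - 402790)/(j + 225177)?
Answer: -48392/315849 ≈ -0.15321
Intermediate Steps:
(306006 - 402790)/(j + 225177) = (306006 - 402790)/(406521 + 225177) = -96784/631698 = -96784*1/631698 = -48392/315849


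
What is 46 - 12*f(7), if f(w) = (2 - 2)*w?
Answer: 46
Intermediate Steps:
f(w) = 0 (f(w) = 0*w = 0)
46 - 12*f(7) = 46 - 12*0 = 46 + 0 = 46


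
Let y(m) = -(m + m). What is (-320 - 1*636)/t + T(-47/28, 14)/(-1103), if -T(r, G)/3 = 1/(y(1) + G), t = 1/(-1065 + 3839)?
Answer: -11700376927/4412 ≈ -2.6519e+6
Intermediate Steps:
y(m) = -2*m
t = 1/2774 ≈ 0.00036049
T(r, G) = -3/(-2 + G) (T(r, G) = -3/(-2*1 + G) = -3/(-2 + G))
(-320 - 1*636)/t + T(-47/28, 14)/(-1103) = (-320 - 1*636)/(1/2774) - 3/(-2 + 14)/(-1103) = (-320 - 636)*2774 - 3/12*(-1/1103) = -956*2774 - 3*1/12*(-1/1103) = -2651944 - 1/4*(-1/1103) = -2651944 + 1/4412 = -11700376927/4412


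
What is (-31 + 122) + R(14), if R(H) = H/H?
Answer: 92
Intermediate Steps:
R(H) = 1
(-31 + 122) + R(14) = (-31 + 122) + 1 = 91 + 1 = 92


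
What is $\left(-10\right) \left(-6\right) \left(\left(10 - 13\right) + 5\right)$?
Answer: $120$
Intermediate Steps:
$\left(-10\right) \left(-6\right) \left(\left(10 - 13\right) + 5\right) = 60 \left(-3 + 5\right) = 60 \cdot 2 = 120$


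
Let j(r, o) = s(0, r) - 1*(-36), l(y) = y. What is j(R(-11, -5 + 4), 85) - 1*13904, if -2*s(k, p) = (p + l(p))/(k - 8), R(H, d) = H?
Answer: -110955/8 ≈ -13869.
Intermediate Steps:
s(k, p) = -p/(-8 + k) (s(k, p) = -(p + p)/(2*(k - 8)) = -2*p/(2*(-8 + k)) = -p/(-8 + k))
j(r, o) = 36 + r/8 (j(r, o) = -r/(-8 + 0) - 1*(-36) = -1*r/(-8) + 36 = -1*r*(-1/8) + 36 = r/8 + 36 = 36 + r/8)
j(R(-11, -5 + 4), 85) - 1*13904 = (36 + (1/8)*(-11)) - 1*13904 = (36 - 11/8) - 13904 = 277/8 - 13904 = -110955/8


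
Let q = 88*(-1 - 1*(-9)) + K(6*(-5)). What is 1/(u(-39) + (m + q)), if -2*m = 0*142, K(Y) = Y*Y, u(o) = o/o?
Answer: 1/1605 ≈ 0.00062305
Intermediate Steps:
u(o) = 1
K(Y) = Y**2
m = 0 (m = -0*142 = -1/2*0 = 0)
q = 1604 (q = 88*(-1 - 1*(-9)) + (6*(-5))**2 = 88*(-1 + 9) + (-30)**2 = 88*8 + 900 = 704 + 900 = 1604)
1/(u(-39) + (m + q)) = 1/(1 + (0 + 1604)) = 1/(1 + 1604) = 1/1605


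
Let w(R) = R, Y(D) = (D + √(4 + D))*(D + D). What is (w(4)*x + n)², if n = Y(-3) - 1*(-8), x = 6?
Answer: 1936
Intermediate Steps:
Y(D) = 2*D*(D + √(4 + D)) (Y(D) = (D + √(4 + D))*(2*D) = 2*D*(D + √(4 + D)))
n = 20 (n = 2*(-3)*(-3 + √(4 - 3)) - 1*(-8) = 2*(-3)*(-3 + √1) + 8 = 2*(-3)*(-3 + 1) + 8 = 2*(-3)*(-2) + 8 = 12 + 8 = 20)
(w(4)*x + n)² = (4*6 + 20)² = (24 + 20)² = 44² = 1936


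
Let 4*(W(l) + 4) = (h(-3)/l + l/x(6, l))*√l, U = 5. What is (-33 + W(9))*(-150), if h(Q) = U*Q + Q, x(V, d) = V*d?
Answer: 23025/4 ≈ 5756.3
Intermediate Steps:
h(Q) = 6*Q (h(Q) = 5*Q + Q = 6*Q)
W(l) = -4 + √l*(⅙ - 18/l)/4 (W(l) = -4 + (((6*(-3))/l + l/((6*l)))*√l)/4 = -4 + ((-18/l + l*(1/(6*l)))*√l)/4 = -4 + ((-18/l + ⅙)*√l)/4 = -4 + ((⅙ - 18/l)*√l)/4 = -4 + (√l*(⅙ - 18/l))/4 = -4 + √l*(⅙ - 18/l)/4)
(-33 + W(9))*(-150) = (-33 + (-108 + 9 - 96*√9)/(24*√9))*(-150) = (-33 + (1/24)*(⅓)*(-108 + 9 - 96*3))*(-150) = (-33 + (1/24)*(⅓)*(-108 + 9 - 288))*(-150) = (-33 + (1/24)*(⅓)*(-387))*(-150) = (-33 - 43/8)*(-150) = -307/8*(-150) = 23025/4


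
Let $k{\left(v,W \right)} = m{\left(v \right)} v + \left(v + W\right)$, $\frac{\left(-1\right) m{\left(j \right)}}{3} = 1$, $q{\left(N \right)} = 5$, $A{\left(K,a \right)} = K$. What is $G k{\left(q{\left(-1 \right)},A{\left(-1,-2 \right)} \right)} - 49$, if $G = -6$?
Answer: $17$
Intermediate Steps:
$m{\left(j \right)} = -3$ ($m{\left(j \right)} = \left(-3\right) 1 = -3$)
$k{\left(v,W \right)} = W - 2 v$ ($k{\left(v,W \right)} = - 3 v + \left(v + W\right) = - 3 v + \left(W + v\right) = W - 2 v$)
$G k{\left(q{\left(-1 \right)},A{\left(-1,-2 \right)} \right)} - 49 = - 6 \left(-1 - 10\right) - 49 = \left(-6\right) \left(-11\right) - 49 = 66 - 49 = 17$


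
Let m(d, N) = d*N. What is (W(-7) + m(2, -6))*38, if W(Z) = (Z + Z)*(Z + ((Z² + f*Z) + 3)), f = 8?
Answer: 5396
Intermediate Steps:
m(d, N) = N*d
W(Z) = 2*Z*(3 + Z² + 9*Z) (W(Z) = (Z + Z)*(Z + ((Z² + 8*Z) + 3)) = (2*Z)*(Z + (3 + Z² + 8*Z)) = (2*Z)*(3 + Z² + 9*Z) = 2*Z*(3 + Z² + 9*Z))
(W(-7) + m(2, -6))*38 = (2*(-7)*(3 + (-7)² + 9*(-7)) - 6*2)*38 = (2*(-7)*(3 + 49 - 63) - 12)*38 = (2*(-7)*(-11) - 12)*38 = (154 - 12)*38 = 142*38 = 5396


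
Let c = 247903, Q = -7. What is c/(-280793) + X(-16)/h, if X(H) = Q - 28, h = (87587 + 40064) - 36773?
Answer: -22538756589/25517906254 ≈ -0.88325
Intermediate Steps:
h = 90878 (h = 127651 - 36773 = 90878)
X(H) = -35 (X(H) = -7 - 28 = -35)
c/(-280793) + X(-16)/h = 247903/(-280793) - 35/90878 = 247903*(-1/280793) - 35*1/90878 = -247903/280793 - 35/90878 = -22538756589/25517906254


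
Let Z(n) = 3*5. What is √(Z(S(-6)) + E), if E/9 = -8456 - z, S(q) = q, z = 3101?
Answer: I*√103998 ≈ 322.49*I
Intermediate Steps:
Z(n) = 15
E = -104013 (E = 9*(-8456 - 1*3101) = 9*(-8456 - 3101) = 9*(-11557) = -104013)
√(Z(S(-6)) + E) = √(15 - 104013) = √(-103998) = I*√103998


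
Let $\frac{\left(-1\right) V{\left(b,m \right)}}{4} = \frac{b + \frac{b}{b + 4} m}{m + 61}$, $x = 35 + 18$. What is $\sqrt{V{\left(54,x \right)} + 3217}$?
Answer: $\frac{\sqrt{975583519}}{551} \approx 56.687$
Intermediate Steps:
$x = 53$
$V{\left(b,m \right)} = - \frac{4 \left(b + \frac{b m}{4 + b}\right)}{61 + m}$ ($V{\left(b,m \right)} = - 4 \frac{b + \frac{b}{b + 4} m}{m + 61} = - 4 \frac{b + \frac{b}{4 + b} m}{61 + m} = - 4 \frac{b + \frac{b m}{4 + b}}{61 + m} = - \frac{4 \left(b + \frac{b m}{4 + b}\right)}{61 + m}$)
$\sqrt{V{\left(54,x \right)} + 3217} = \sqrt{\left(-4\right) 54 \frac{1}{244 + 4 \cdot 53 + 61 \cdot 54 + 54 \cdot 53} \left(4 + 54 + 53\right) + 3217} = \sqrt{\left(-4\right) 54 \frac{1}{244 + 212 + 3294 + 2862} \cdot 111 + 3217} = \sqrt{\left(-4\right) 54 \cdot \frac{1}{6612} \cdot 111 + 3217} = \sqrt{- \frac{1998}{551} + 3217} = \sqrt{\frac{1770569}{551}} = \frac{\sqrt{975583519}}{551}$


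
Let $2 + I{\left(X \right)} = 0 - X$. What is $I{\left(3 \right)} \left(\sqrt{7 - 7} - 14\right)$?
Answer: $70$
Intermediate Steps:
$I{\left(X \right)} = -2 - X$ ($I{\left(X \right)} = -2 + \left(0 - X\right) = -2 - X$)
$I{\left(3 \right)} \left(\sqrt{7 - 7} - 14\right) = \left(-2 - 3\right) \left(\sqrt{7 - 7} - 14\right) = \left(-2 - 3\right) \left(\sqrt{0} - 14\right) = - 5 \left(0 - 14\right) = \left(-5\right) \left(-14\right) = 70$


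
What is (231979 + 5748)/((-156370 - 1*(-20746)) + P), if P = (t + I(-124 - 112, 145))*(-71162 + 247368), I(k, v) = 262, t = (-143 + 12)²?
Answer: 237727/3069901514 ≈ 7.7438e-5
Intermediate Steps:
t = 17161 (t = (-131)² = 17161)
P = 3070037138 (P = (17161 + 262)*(-71162 + 247368) = 17423*176206 = 3070037138)
(231979 + 5748)/((-156370 - 1*(-20746)) + P) = (231979 + 5748)/((-156370 - 1*(-20746)) + 3070037138) = 237727/((-156370 + 20746) + 3070037138) = 237727/(-135624 + 3070037138) = 237727/3069901514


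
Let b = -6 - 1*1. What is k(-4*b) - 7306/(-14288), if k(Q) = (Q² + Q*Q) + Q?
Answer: 11405477/7144 ≈ 1596.5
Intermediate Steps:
b = -7 (b = -6 - 1 = -7)
k(Q) = Q + 2*Q² (k(Q) = (Q² + Q²) + Q = 2*Q² + Q = Q + 2*Q²)
k(-4*b) - 7306/(-14288) = (-4*(-7))*(1 + 2*(-4*(-7))) - 7306/(-14288) = 28*(1 + 2*28) - 7306*(-1)/14288 = 28*(1 + 56) - 1*(-3653/7144) = 28*57 + 3653/7144 = 1596 + 3653/7144 = 11405477/7144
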